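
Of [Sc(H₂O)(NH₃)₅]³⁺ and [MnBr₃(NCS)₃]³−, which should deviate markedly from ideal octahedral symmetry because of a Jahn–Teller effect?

[MnBr₃(NCS)₃]³−

[Sc(H₂O)(NH₃)₅]³⁺: Summing ligand charges against the +3 overall charge gives an oxidation state of +3 for scandium. Scandium is a group-3 element; Sc(III) is therefore d⁰. The d⁰ configuration leaves the e_g set evenly filled (or empty) — no strong Jahn–Teller driving force.
[MnBr₃(NCS)₃]³−: Each bromide is −1; each isothiocyanate is −1; balancing the −3 overall charge requires Mn(III). Mn sits in group 7, so the d-electron count is 7 − 3 = 4. Bromide and isothiocyanate are weak-field ligands for a first-row metal, so the complex is high-spin. The t₂g³e_g¹ (high-spin) configuration has an unevenly filled e_g set; the Jahn–Teller theorem predicts a tetragonal distortion (typically axial elongation) to lift the degeneracy.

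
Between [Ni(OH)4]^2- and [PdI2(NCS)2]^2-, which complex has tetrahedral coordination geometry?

For [Ni(OH)4]^2-: Summing ligand charges against the −2 overall charge gives an oxidation state of +2 for nickel. Ni sits in group 10, so the d-electron count is 10 − 2 = 8. Hydroxide is a weak-field ligand. With weak-field ligands the CFSE gain from square planar is small, so a 3d d⁸ ion takes the sterically preferred tetrahedral geometry. → tetrahedral.
For [PdI2(NCS)2]^2-: Each iodide is −1; each isothiocyanate is −1; balancing the −2 overall charge requires Pd(II). Group 10 minus oxidation state 2 gives a d⁸ configuration. A 4d d⁸ ion has a large crystal-field splitting; square planar leaves the high-energy d_{x²−y²} orbital empty and maximises CFSE. → square planar.

[Ni(OH)4]^2-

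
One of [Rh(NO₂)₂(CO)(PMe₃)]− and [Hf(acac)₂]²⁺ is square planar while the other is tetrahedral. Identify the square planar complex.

[Rh(NO₂)₂(CO)(PMe₃)]−

For [Rh(NO₂)₂(CO)(PMe₃)]−: Summing ligand charges against the −1 overall charge gives an oxidation state of +1 for rhodium. Group 9 minus oxidation state 1 gives a d⁸ configuration. A 4d d⁸ ion has a large crystal-field splitting; square planar leaves the high-energy d_{x²−y²} orbital empty and maximises CFSE. → square planar.
For [Hf(acac)₂]²⁺: Ligand charges: each acetylacetonate is −1. With an overall charge of +2 the hafnium centre must be in the +4 oxidation state. Hafnium is a group-4 element; Hf(IV) is therefore d⁰. A d⁰ ion has no crystal-field stabilisation preference between square planar and tetrahedral, so four ligands adopt the sterically favoured tetrahedral geometry. → tetrahedral.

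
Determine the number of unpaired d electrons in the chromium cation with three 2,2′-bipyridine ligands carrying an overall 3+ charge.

2,2′-bipyridine is neutral; balancing the +3 overall charge requires Cr(III).
Chromium is a group-6 element; Cr(III) is therefore d³.
Counting donor atoms: 3×2,2′-bipyridine (bidentate) → 6 donors. Coordination number = 6.
In an octahedral field the d³ configuration is t₂g³e_g⁰ (only one arrangement possible), giving 3 unpaired electrons.

3 unpaired electrons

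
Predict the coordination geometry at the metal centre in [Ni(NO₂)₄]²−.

Summing ligand charges against the −2 overall charge gives an oxidation state of +2 for nickel.
Group 10 minus oxidation state 2 gives a d⁸ configuration.
Coordination number: 4.
Nitro (N-bound nitrite) is a strong-field ligand (high in the spectrochemical series).
A 3d d⁸ ion with strong-field ligands gains enough CFSE to favour square planar over tetrahedral.

square planar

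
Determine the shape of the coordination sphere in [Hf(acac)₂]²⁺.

Ligand charges: each acetylacetonate is −1. With an overall charge of +2 the hafnium centre must be in the +4 oxidation state.
Group 4 minus oxidation state 4 gives a d⁰ configuration.
Counting donor atoms: 2×acetylacetonate (bidentate) → 4 donors. Coordination number = 4.
A d⁰ ion has no crystal-field stabilisation preference between square planar and tetrahedral, so four ligands adopt the sterically favoured tetrahedral geometry.

tetrahedral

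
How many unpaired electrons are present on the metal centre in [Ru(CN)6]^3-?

Each cyanide is −1; balancing the −3 overall charge requires Ru(III).
Ruthenium is a group-8 element; Ru(III) is therefore d⁵.
The spin state decides the count: a 4d ion has a large Δₒ and is invariably low-spin.
An octahedral low-spin d⁵ ion is t₂g⁵e_g⁰, giving 1 unpaired electron.

1 unpaired electron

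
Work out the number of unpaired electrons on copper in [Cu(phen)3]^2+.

1,10-phenanthroline is neutral; balancing the +2 overall charge requires Cu(II).
Copper is a group-11 element; Cu(II) is therefore d⁹.
Counting donor atoms: 3×1,10-phenanthroline (bidentate) → 6 donors. Coordination number = 6.
In an octahedral field the d⁹ configuration is t₂g⁶e_g³ (only one arrangement possible), giving 1 unpaired electron.

1 unpaired electron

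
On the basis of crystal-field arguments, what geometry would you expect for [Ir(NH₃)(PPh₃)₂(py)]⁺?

Ligand charges: ammonia is neutral; triphenylphosphine is neutral; pyridine is neutral. With an overall charge of +1 the iridium centre must be in the +1 oxidation state.
Ir sits in group 9, so the d-electron count is 9 − 1 = 8.
Coordination number: 4.
A 5d d⁸ ion has a large crystal-field splitting; square planar leaves the high-energy d_{x²−y²} orbital empty and maximises CFSE.

square planar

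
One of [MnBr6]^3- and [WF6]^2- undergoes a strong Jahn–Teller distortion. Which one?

[MnBr6]^3-

[MnBr6]^3-: Summing ligand charges against the −3 overall charge gives an oxidation state of +3 for manganese. Group 7 minus oxidation state 3 gives a d⁴ configuration. Bromide is a weak-field ligand for a first-row metal, so the complex is high-spin. The t₂g³e_g¹ (high-spin) configuration has an unevenly filled e_g set; the Jahn–Teller theorem predicts a tetragonal distortion (typically axial elongation) to lift the degeneracy.
[WF6]^2-: Summing ligand charges against the −2 overall charge gives an oxidation state of +4 for tungsten. Group 6 minus oxidation state 4 gives a d² configuration. The d² configuration leaves the e_g set evenly filled (or empty) — no strong Jahn–Teller driving force.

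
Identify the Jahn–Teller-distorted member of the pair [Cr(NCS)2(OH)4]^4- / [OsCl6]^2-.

[Cr(NCS)2(OH)4]^4-: Each isothiocyanate is −1; each hydroxide is −1; balancing the −4 overall charge requires Cr(II). Cr sits in group 6, so the d-electron count is 6 − 2 = 4. Hydroxide and isothiocyanate are weak-field ligands for a first-row metal, so the complex is high-spin. The t₂g³e_g¹ (high-spin) configuration has an unevenly filled e_g set; the Jahn–Teller theorem predicts a tetragonal distortion (typically axial elongation) to lift the degeneracy.
[OsCl6]^2-: Summing ligand charges against the −2 overall charge gives an oxidation state of +4 for osmium. Osmium is a group-8 element; Os(IV) is therefore d⁴. A 5d ion has a large Δₒ and is invariably low-spin. The d⁴ configuration leaves the e_g set evenly filled (or empty) — no strong Jahn–Teller driving force.

[Cr(NCS)2(OH)4]^4-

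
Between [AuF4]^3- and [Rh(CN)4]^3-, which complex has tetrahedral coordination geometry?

[AuF4]^3-

For [AuF4]^3-: Summing ligand charges against the −3 overall charge gives an oxidation state of +1 for gold. Au sits in group 11, so the d-electron count is 11 − 1 = 10. A d¹⁰ ion has no crystal-field stabilisation preference between square planar and tetrahedral, so four ligands adopt the sterically favoured tetrahedral geometry. → tetrahedral.
For [Rh(CN)4]^3-: Summing ligand charges against the −3 overall charge gives an oxidation state of +1 for rhodium. Group 9 minus oxidation state 1 gives a d⁸ configuration. A 4d d⁸ ion has a large crystal-field splitting; square planar leaves the high-energy d_{x²−y²} orbital empty and maximises CFSE. → square planar.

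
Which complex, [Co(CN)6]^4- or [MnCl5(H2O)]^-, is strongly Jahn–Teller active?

[Co(CN)6]^4-: Each cyanide is −1; balancing the −4 overall charge requires Co(II). Group 9 minus oxidation state 2 gives a d⁷ configuration. Cyanide is a strong-field ligand (high in the spectrochemical series) for a first-row metal, so the complex is low-spin. The t₂g⁶e_g¹ (low-spin) configuration has an unevenly filled e_g set; the Jahn–Teller theorem predicts a tetragonal distortion (typically axial elongation) to lift the degeneracy.
[MnCl5(H2O)]^-: Summing ligand charges against the −1 overall charge gives an oxidation state of +4 for manganese. Group 7 minus oxidation state 4 gives a d³ configuration. The d³ configuration leaves the e_g set evenly filled (or empty) — no strong Jahn–Teller driving force.

[Co(CN)6]^4-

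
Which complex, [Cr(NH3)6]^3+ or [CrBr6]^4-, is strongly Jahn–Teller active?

[CrBr6]^4-

[Cr(NH3)6]^3+: Summing ligand charges against the +3 overall charge gives an oxidation state of +3 for chromium. Group 6 minus oxidation state 3 gives a d³ configuration. The d³ configuration leaves the e_g set evenly filled (or empty) — no strong Jahn–Teller driving force.
[CrBr6]^4-: Ligand charges: each bromide is −1. With an overall charge of −4 the chromium centre must be in the +2 oxidation state. Chromium is a group-6 element; Cr(II) is therefore d⁴. Bromide is a weak-field ligand for a first-row metal, so the complex is high-spin. The t₂g³e_g¹ (high-spin) configuration has an unevenly filled e_g set; the Jahn–Teller theorem predicts a tetragonal distortion (typically axial elongation) to lift the degeneracy.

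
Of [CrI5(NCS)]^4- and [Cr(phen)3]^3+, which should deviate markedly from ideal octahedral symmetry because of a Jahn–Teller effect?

[CrI5(NCS)]^4-: Each iodide is −1; each isothiocyanate is −1; balancing the −4 overall charge requires Cr(II). Chromium is a group-6 element; Cr(II) is therefore d⁴. Iodide and isothiocyanate are weak-field ligands for a first-row metal, so the complex is high-spin. The t₂g³e_g¹ (high-spin) configuration has an unevenly filled e_g set; the Jahn–Teller theorem predicts a tetragonal distortion (typically axial elongation) to lift the degeneracy.
[Cr(phen)3]^3+: 1,10-phenanthroline is neutral; balancing the +3 overall charge requires Cr(III). Cr sits in group 6, so the d-electron count is 6 − 3 = 3. The d³ configuration leaves the e_g set evenly filled (or empty) — no strong Jahn–Teller driving force.

[CrI5(NCS)]^4-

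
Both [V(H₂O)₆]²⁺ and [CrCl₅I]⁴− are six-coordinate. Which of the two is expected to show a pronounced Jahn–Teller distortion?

[V(H₂O)₆]²⁺: Ligand charges: water is neutral. With an overall charge of +2 the vanadium centre must be in the +2 oxidation state. Vanadium is a group-5 element; V(II) is therefore d³. The d³ configuration leaves the e_g set evenly filled (or empty) — no strong Jahn–Teller driving force.
[CrCl₅I]⁴−: Each chloride is −1; each iodide is −1; balancing the −4 overall charge requires Cr(II). Cr sits in group 6, so the d-electron count is 6 − 2 = 4. Chloride and iodide are weak-field ligands for a first-row metal, so the complex is high-spin. The t₂g³e_g¹ (high-spin) configuration has an unevenly filled e_g set; the Jahn–Teller theorem predicts a tetragonal distortion (typically axial elongation) to lift the degeneracy.

[CrCl₅I]⁴−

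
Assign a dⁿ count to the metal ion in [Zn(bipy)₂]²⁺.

d¹⁰

Summing ligand charges against the +2 overall charge gives an oxidation state of +2 for zinc.
Group 12 minus oxidation state 2 gives a d¹⁰ configuration.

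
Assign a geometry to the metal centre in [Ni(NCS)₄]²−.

Each isothiocyanate is −1; balancing the −2 overall charge requires Ni(II).
Ni sits in group 10, so the d-electron count is 10 − 2 = 8.
With 4 monodentate ligands the coordination number is 4.
Isothiocyanate is a weak-field ligand.
With weak-field ligands the CFSE gain from square planar is small, so a 3d d⁸ ion takes the sterically preferred tetrahedral geometry.

tetrahedral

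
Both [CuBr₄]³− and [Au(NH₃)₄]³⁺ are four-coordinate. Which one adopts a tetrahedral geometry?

[CuBr₄]³−

For [CuBr₄]³−: Ligand charges: each bromide is −1. With an overall charge of −3 the copper centre must be in the +1 oxidation state. Copper is a group-11 element; Cu(I) is therefore d¹⁰. A d¹⁰ ion has no crystal-field stabilisation preference between square planar and tetrahedral, so four ligands adopt the sterically favoured tetrahedral geometry. → tetrahedral.
For [Au(NH₃)₄]³⁺: Ammonia is neutral; balancing the +3 overall charge requires Au(III). Gold is a group-11 element; Au(III) is therefore d⁸. A 5d d⁸ ion has a large crystal-field splitting; square planar leaves the high-energy d_{x²−y²} orbital empty and maximises CFSE. → square planar.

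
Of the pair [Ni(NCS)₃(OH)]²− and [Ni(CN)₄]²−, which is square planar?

[Ni(CN)₄]²−

For [Ni(NCS)₃(OH)]²−: Summing ligand charges against the −2 overall charge gives an oxidation state of +2 for nickel. Nickel is a group-10 element; Ni(II) is therefore d⁸. Hydroxide and isothiocyanate are weak-field ligands. With weak-field ligands the CFSE gain from square planar is small, so a 3d d⁸ ion takes the sterically preferred tetrahedral geometry. → tetrahedral.
For [Ni(CN)₄]²−: Ligand charges: each cyanide is −1. With an overall charge of −2 the nickel centre must be in the +2 oxidation state. Group 10 minus oxidation state 2 gives a d⁸ configuration. Cyanide is a strong-field ligand (high in the spectrochemical series). A 3d d⁸ ion with strong-field ligands gains enough CFSE to favour square planar over tetrahedral. → square planar.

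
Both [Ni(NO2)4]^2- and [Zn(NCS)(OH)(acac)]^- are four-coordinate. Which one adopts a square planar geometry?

For [Ni(NO2)4]^2-: Each nitro (N-bound nitrite) is −1; balancing the −2 overall charge requires Ni(II). Ni sits in group 10, so the d-electron count is 10 − 2 = 8. Nitro (N-bound nitrite) is a strong-field ligand (high in the spectrochemical series). A 3d d⁸ ion with strong-field ligands gains enough CFSE to favour square planar over tetrahedral. → square planar.
For [Zn(NCS)(OH)(acac)]^-: Summing ligand charges against the −1 overall charge gives an oxidation state of +2 for zinc. Zinc is a group-12 element; Zn(II) is therefore d¹⁰. A d¹⁰ ion has no crystal-field stabilisation preference between square planar and tetrahedral, so four ligands adopt the sterically favoured tetrahedral geometry. → tetrahedral.

[Ni(NO2)4]^2-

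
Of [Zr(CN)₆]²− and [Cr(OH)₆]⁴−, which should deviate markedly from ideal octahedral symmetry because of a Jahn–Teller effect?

[Cr(OH)₆]⁴−

[Zr(CN)₆]²−: Ligand charges: each cyanide is −1. With an overall charge of −2 the zirconium centre must be in the +4 oxidation state. Group 4 minus oxidation state 4 gives a d⁰ configuration. The d⁰ configuration leaves the e_g set evenly filled (or empty) — no strong Jahn–Teller driving force.
[Cr(OH)₆]⁴−: Ligand charges: each hydroxide is −1. With an overall charge of −4 the chromium centre must be in the +2 oxidation state. Chromium is a group-6 element; Cr(II) is therefore d⁴. Hydroxide is a weak-field ligand for a first-row metal, so the complex is high-spin. The t₂g³e_g¹ (high-spin) configuration has an unevenly filled e_g set; the Jahn–Teller theorem predicts a tetragonal distortion (typically axial elongation) to lift the degeneracy.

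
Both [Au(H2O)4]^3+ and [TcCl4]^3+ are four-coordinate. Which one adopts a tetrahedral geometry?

For [Au(H2O)4]^3+: Water is neutral; balancing the +3 overall charge requires Au(III). Gold is a group-11 element; Au(III) is therefore d⁸. A 5d d⁸ ion has a large crystal-field splitting; square planar leaves the high-energy d_{x²−y²} orbital empty and maximises CFSE. → square planar.
For [TcCl4]^3+: Summing ligand charges against the +3 overall charge gives an oxidation state of +7 for technetium. Tc sits in group 7, so the d-electron count is 7 − 7 = 0. A d⁰ ion has no crystal-field stabilisation preference between square planar and tetrahedral, so four ligands adopt the sterically favoured tetrahedral geometry. → tetrahedral.

[TcCl4]^3+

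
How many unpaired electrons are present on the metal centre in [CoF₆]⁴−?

3

Each fluoride is −1; balancing the −4 overall charge requires Co(II).
Cobalt is a group-9 element; Co(II) is therefore d⁷.
The spin state decides the count: Fluoride is a weak-field ligand for a first-row metal, so the complex is high-spin.
An octahedral high-spin d⁷ ion is t₂g⁵e_g², giving 3 unpaired electrons.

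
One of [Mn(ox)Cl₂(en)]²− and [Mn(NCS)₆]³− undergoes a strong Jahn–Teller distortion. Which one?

[Mn(ox)Cl₂(en)]²−: Each oxalate is −2; each chloride is −1; ethylenediamine is neutral; balancing the −2 overall charge requires Mn(II). Group 7 minus oxidation state 2 gives a d⁵ configuration. Chloride and oxalate are weak-field ligands for a first-row metal, so the complex is high-spin. The d⁵ configuration leaves the e_g set evenly filled (or empty) — no strong Jahn–Teller driving force.
[Mn(NCS)₆]³−: Each isothiocyanate is −1; balancing the −3 overall charge requires Mn(III). Manganese is a group-7 element; Mn(III) is therefore d⁴. Isothiocyanate is a weak-field ligand for a first-row metal, so the complex is high-spin. The t₂g³e_g¹ (high-spin) configuration has an unevenly filled e_g set; the Jahn–Teller theorem predicts a tetragonal distortion (typically axial elongation) to lift the degeneracy.

[Mn(NCS)₆]³−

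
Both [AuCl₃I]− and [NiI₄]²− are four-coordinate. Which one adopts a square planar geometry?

For [AuCl₃I]−: Ligand charges: each chloride is −1; each iodide is −1. With an overall charge of −1 the gold centre must be in the +3 oxidation state. Gold is a group-11 element; Au(III) is therefore d⁸. A 5d d⁸ ion has a large crystal-field splitting; square planar leaves the high-energy d_{x²−y²} orbital empty and maximises CFSE. → square planar.
For [NiI₄]²−: Summing ligand charges against the −2 overall charge gives an oxidation state of +2 for nickel. Ni sits in group 10, so the d-electron count is 10 − 2 = 8. Iodide is a weak-field ligand. With weak-field ligands the CFSE gain from square planar is small, so a 3d d⁸ ion takes the sterically preferred tetrahedral geometry. → tetrahedral.

[AuCl₃I]−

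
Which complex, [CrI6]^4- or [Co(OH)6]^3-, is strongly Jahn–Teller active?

[CrI6]^4-

[CrI6]^4-: Ligand charges: each iodide is −1. With an overall charge of −4 the chromium centre must be in the +2 oxidation state. Group 6 minus oxidation state 2 gives a d⁴ configuration. Iodide is a weak-field ligand for a first-row metal, so the complex is high-spin. The t₂g³e_g¹ (high-spin) configuration has an unevenly filled e_g set; the Jahn–Teller theorem predicts a tetragonal distortion (typically axial elongation) to lift the degeneracy.
[Co(OH)6]^3-: Ligand charges: each hydroxide is −1. With an overall charge of −3 the cobalt centre must be in the +3 oxidation state. Group 9 minus oxidation state 3 gives a d⁶ configuration. Co(III) has an exceptionally large octahedral splitting and is low-spin with essentially every ligand except fluoride. The d⁶ configuration leaves the e_g set evenly filled (or empty) — no strong Jahn–Teller driving force.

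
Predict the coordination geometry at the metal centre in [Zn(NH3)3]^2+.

trigonal planar

Summing ligand charges against the +2 overall charge gives an oxidation state of +2 for zinc.
Zn sits in group 12, so the d-electron count is 12 − 2 = 10.
Coordination number: 3.
Three ligands around a d¹⁰ centre minimise repulsion in a trigonal-planar arrangement.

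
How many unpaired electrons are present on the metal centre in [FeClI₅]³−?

5 unpaired electrons

Ligand charges: each chloride is −1; each iodide is −1. With an overall charge of −3 the iron centre must be in the +3 oxidation state.
Group 8 minus oxidation state 3 gives a d⁵ configuration.
The spin state decides the count: Chloride and iodide are weak-field ligands for a first-row metal, so the complex is high-spin.
An octahedral high-spin d⁵ ion is t₂g³e_g², giving 5 unpaired electrons.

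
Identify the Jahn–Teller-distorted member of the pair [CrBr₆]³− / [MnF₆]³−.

[CrBr₆]³−: Ligand charges: each bromide is −1. With an overall charge of −3 the chromium centre must be in the +3 oxidation state. Chromium is a group-6 element; Cr(III) is therefore d³. The d³ configuration leaves the e_g set evenly filled (or empty) — no strong Jahn–Teller driving force.
[MnF₆]³−: Summing ligand charges against the −3 overall charge gives an oxidation state of +3 for manganese. Mn sits in group 7, so the d-electron count is 7 − 3 = 4. Fluoride is a weak-field ligand for a first-row metal, so the complex is high-spin. The t₂g³e_g¹ (high-spin) configuration has an unevenly filled e_g set; the Jahn–Teller theorem predicts a tetragonal distortion (typically axial elongation) to lift the degeneracy.

[MnF₆]³−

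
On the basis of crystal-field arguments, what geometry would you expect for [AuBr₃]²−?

trigonal planar

Summing ligand charges against the −2 overall charge gives an oxidation state of +1 for gold.
Gold is a group-11 element; Au(I) is therefore d¹⁰.
With 3 monodentate ligands the coordination number is 3.
Three ligands around a d¹⁰ centre minimise repulsion in a trigonal-planar arrangement.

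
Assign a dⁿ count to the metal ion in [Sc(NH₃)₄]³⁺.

d0

Summing ligand charges against the +3 overall charge gives an oxidation state of +3 for scandium.
Scandium is a group-3 element; Sc(III) is therefore d⁰.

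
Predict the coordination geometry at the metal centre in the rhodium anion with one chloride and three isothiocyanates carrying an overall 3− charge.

Ligand charges: each chloride is −1; each isothiocyanate is −1. With an overall charge of −3 the rhodium centre must be in the +1 oxidation state.
Rhodium is a group-9 element; Rh(I) is therefore d⁸.
With 4 monodentate ligands the coordination number is 4.
A 4d d⁸ ion has a large crystal-field splitting; square planar leaves the high-energy d_{x²−y²} orbital empty and maximises CFSE.

square planar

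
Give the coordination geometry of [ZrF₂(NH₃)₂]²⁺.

tetrahedral

Summing ligand charges against the +2 overall charge gives an oxidation state of +4 for zirconium.
Zr sits in group 4, so the d-electron count is 4 − 4 = 0.
With 4 monodentate ligands the coordination number is 4.
A d⁰ ion has no crystal-field stabilisation preference between square planar and tetrahedral, so four ligands adopt the sterically favoured tetrahedral geometry.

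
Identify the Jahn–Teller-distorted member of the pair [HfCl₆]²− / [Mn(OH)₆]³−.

[HfCl₆]²−: Each chloride is −1; balancing the −2 overall charge requires Hf(IV). Hf sits in group 4, so the d-electron count is 4 − 4 = 0. The d⁰ configuration leaves the e_g set evenly filled (or empty) — no strong Jahn–Teller driving force.
[Mn(OH)₆]³−: Each hydroxide is −1; balancing the −3 overall charge requires Mn(III). Mn sits in group 7, so the d-electron count is 7 − 3 = 4. Hydroxide is a weak-field ligand for a first-row metal, so the complex is high-spin. The t₂g³e_g¹ (high-spin) configuration has an unevenly filled e_g set; the Jahn–Teller theorem predicts a tetragonal distortion (typically axial elongation) to lift the degeneracy.

[Mn(OH)₆]³−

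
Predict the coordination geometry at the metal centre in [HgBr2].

linear

Ligand charges: each bromide is −1. With an overall charge of 0 the mercury centre must be in the +2 oxidation state.
Mercury is a group-12 element; Hg(II) is therefore d¹⁰.
With 2 monodentate ligands the coordination number is 2.
A d¹⁰ ion with only two ligands adopts a linear arrangement (sp hybridisation; no CFSE preference).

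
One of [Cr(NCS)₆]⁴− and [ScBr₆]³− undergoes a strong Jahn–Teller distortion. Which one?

[Cr(NCS)₆]⁴−

[Cr(NCS)₆]⁴−: Each isothiocyanate is −1; balancing the −4 overall charge requires Cr(II). Cr sits in group 6, so the d-electron count is 6 − 2 = 4. Isothiocyanate is a weak-field ligand for a first-row metal, so the complex is high-spin. The t₂g³e_g¹ (high-spin) configuration has an unevenly filled e_g set; the Jahn–Teller theorem predicts a tetragonal distortion (typically axial elongation) to lift the degeneracy.
[ScBr₆]³−: Each bromide is −1; balancing the −3 overall charge requires Sc(III). Group 3 minus oxidation state 3 gives a d⁰ configuration. The d⁰ configuration leaves the e_g set evenly filled (or empty) — no strong Jahn–Teller driving force.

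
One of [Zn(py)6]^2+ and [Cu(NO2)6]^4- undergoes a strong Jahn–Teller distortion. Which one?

[Zn(py)6]^2+: Ligand charges: pyridine is neutral. With an overall charge of +2 the zinc centre must be in the +2 oxidation state. Zinc is a group-12 element; Zn(II) is therefore d¹⁰. The d¹⁰ configuration leaves the e_g set evenly filled (or empty) — no strong Jahn–Teller driving force.
[Cu(NO2)6]^4-: Ligand charges: each nitro (N-bound nitrite) is −1. With an overall charge of −4 the copper centre must be in the +2 oxidation state. Group 11 minus oxidation state 2 gives a d⁹ configuration. The t₂g⁶e_g³ configuration has an unevenly filled e_g set; the Jahn–Teller theorem predicts a tetragonal distortion (typically axial elongation) to lift the degeneracy.

[Cu(NO2)6]^4-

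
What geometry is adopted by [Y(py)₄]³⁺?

tetrahedral

Pyridine is neutral; balancing the +3 overall charge requires Y(III).
Group 3 minus oxidation state 3 gives a d⁰ configuration.
With 4 monodentate ligands the coordination number is 4.
A d⁰ ion has no crystal-field stabilisation preference between square planar and tetrahedral, so four ligands adopt the sterically favoured tetrahedral geometry.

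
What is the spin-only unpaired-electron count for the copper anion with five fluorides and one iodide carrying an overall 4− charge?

1 unpaired electron

Summing ligand charges against the −4 overall charge gives an oxidation state of +2 for copper.
Copper is a group-11 element; Cu(II) is therefore d⁹.
In an octahedral field the d⁹ configuration is t₂g⁶e_g³ (only one arrangement possible), giving 1 unpaired electron.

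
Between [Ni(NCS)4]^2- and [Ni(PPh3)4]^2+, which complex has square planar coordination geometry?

For [Ni(NCS)4]^2-: Summing ligand charges against the −2 overall charge gives an oxidation state of +2 for nickel. Ni sits in group 10, so the d-electron count is 10 − 2 = 8. Isothiocyanate is a weak-field ligand. With weak-field ligands the CFSE gain from square planar is small, so a 3d d⁸ ion takes the sterically preferred tetrahedral geometry. → tetrahedral.
For [Ni(PPh3)4]^2+: Triphenylphosphine is neutral; balancing the +2 overall charge requires Ni(II). Ni sits in group 10, so the d-electron count is 10 − 2 = 8. Triphenylphosphine is a strong-field ligand (high in the spectrochemical series). A 3d d⁸ ion with strong-field ligands gains enough CFSE to favour square planar over tetrahedral. → square planar.

[Ni(PPh3)4]^2+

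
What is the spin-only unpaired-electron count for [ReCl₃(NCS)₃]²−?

3

Ligand charges: each chloride is −1; each isothiocyanate is −1. With an overall charge of −2 the rhenium centre must be in the +4 oxidation state.
Re sits in group 7, so the d-electron count is 7 − 4 = 3.
In an octahedral field the d³ configuration is t₂g³e_g⁰ (only one arrangement possible), giving 3 unpaired electrons.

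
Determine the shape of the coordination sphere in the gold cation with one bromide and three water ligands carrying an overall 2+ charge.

square planar

Summing ligand charges against the +2 overall charge gives an oxidation state of +3 for gold.
Au sits in group 11, so the d-electron count is 11 − 3 = 8.
Coordination number: 4.
A 5d d⁸ ion has a large crystal-field splitting; square planar leaves the high-energy d_{x²−y²} orbital empty and maximises CFSE.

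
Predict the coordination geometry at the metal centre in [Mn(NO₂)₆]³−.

octahedral

Ligand charges: each nitro (N-bound nitrite) is −1. With an overall charge of −3 the manganese centre must be in the +3 oxidation state.
Group 7 minus oxidation state 3 gives a d⁴ configuration.
Coordination number: 6.
Six donors around a single metal centre give an octahedral coordination sphere.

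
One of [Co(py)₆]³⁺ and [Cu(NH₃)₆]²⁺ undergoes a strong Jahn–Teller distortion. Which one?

[Cu(NH₃)₆]²⁺

[Co(py)₆]³⁺: Pyridine is neutral; balancing the +3 overall charge requires Co(III). Co sits in group 9, so the d-electron count is 9 − 3 = 6. Co(III) has an exceptionally large octahedral splitting and is low-spin with essentially every ligand except fluoride. The d⁶ configuration leaves the e_g set evenly filled (or empty) — no strong Jahn–Teller driving force.
[Cu(NH₃)₆]²⁺: Ligand charges: ammonia is neutral. With an overall charge of +2 the copper centre must be in the +2 oxidation state. Cu sits in group 11, so the d-electron count is 11 − 2 = 9. The t₂g⁶e_g³ configuration has an unevenly filled e_g set; the Jahn–Teller theorem predicts a tetragonal distortion (typically axial elongation) to lift the degeneracy.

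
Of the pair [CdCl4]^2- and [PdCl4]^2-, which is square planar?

For [CdCl4]^2-: Ligand charges: each chloride is −1. With an overall charge of −2 the cadmium centre must be in the +2 oxidation state. Cadmium is a group-12 element; Cd(II) is therefore d¹⁰. A d¹⁰ ion has no crystal-field stabilisation preference between square planar and tetrahedral, so four ligands adopt the sterically favoured tetrahedral geometry. → tetrahedral.
For [PdCl4]^2-: Ligand charges: each chloride is −1. With an overall charge of −2 the palladium centre must be in the +2 oxidation state. Pd sits in group 10, so the d-electron count is 10 − 2 = 8. A 4d d⁸ ion has a large crystal-field splitting; square planar leaves the high-energy d_{x²−y²} orbital empty and maximises CFSE. → square planar.

[PdCl4]^2-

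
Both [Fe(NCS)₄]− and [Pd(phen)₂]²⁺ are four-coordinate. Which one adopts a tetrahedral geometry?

[Fe(NCS)₄]−

For [Fe(NCS)₄]−: Ligand charges: each isothiocyanate is −1. With an overall charge of −1 the iron centre must be in the +3 oxidation state. Fe sits in group 8, so the d-electron count is 8 − 3 = 5. A high-spin d⁵ ion has zero CFSE in either geometry, so four ligands adopt the sterically favoured tetrahedral geometry. → tetrahedral.
For [Pd(phen)₂]²⁺: 1,10-phenanthroline is neutral; balancing the +2 overall charge requires Pd(II). Group 10 minus oxidation state 2 gives a d⁸ configuration. A 4d d⁸ ion has a large crystal-field splitting; square planar leaves the high-energy d_{x²−y²} orbital empty and maximises CFSE. → square planar.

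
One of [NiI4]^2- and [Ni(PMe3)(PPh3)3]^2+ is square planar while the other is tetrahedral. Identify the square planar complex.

For [NiI4]^2-: Each iodide is −1; balancing the −2 overall charge requires Ni(II). Group 10 minus oxidation state 2 gives a d⁸ configuration. Iodide is a weak-field ligand. With weak-field ligands the CFSE gain from square planar is small, so a 3d d⁸ ion takes the sterically preferred tetrahedral geometry. → tetrahedral.
For [Ni(PMe3)(PPh3)3]^2+: Ligand charges: trimethylphosphine is neutral; triphenylphosphine is neutral. With an overall charge of +2 the nickel centre must be in the +2 oxidation state. Ni sits in group 10, so the d-electron count is 10 − 2 = 8. Trimethylphosphine and triphenylphosphine are strong-field ligands (high in the spectrochemical series). A 3d d⁸ ion with strong-field ligands gains enough CFSE to favour square planar over tetrahedral. → square planar.

[Ni(PMe3)(PPh3)3]^2+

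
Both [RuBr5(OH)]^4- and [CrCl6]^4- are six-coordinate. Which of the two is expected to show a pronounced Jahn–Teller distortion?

[CrCl6]^4-

[RuBr5(OH)]^4-: Ligand charges: each bromide is −1; each hydroxide is −1. With an overall charge of −4 the ruthenium centre must be in the +2 oxidation state. Ruthenium is a group-8 element; Ru(II) is therefore d⁶. A 4d ion has a large Δₒ and is invariably low-spin. The d⁶ configuration leaves the e_g set evenly filled (or empty) — no strong Jahn–Teller driving force.
[CrCl6]^4-: Ligand charges: each chloride is −1. With an overall charge of −4 the chromium centre must be in the +2 oxidation state. Group 6 minus oxidation state 2 gives a d⁴ configuration. Chloride is a weak-field ligand for a first-row metal, so the complex is high-spin. The t₂g³e_g¹ (high-spin) configuration has an unevenly filled e_g set; the Jahn–Teller theorem predicts a tetragonal distortion (typically axial elongation) to lift the degeneracy.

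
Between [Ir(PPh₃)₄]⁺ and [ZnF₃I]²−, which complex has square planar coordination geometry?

For [Ir(PPh₃)₄]⁺: Ligand charges: triphenylphosphine is neutral. With an overall charge of +1 the iridium centre must be in the +1 oxidation state. Ir sits in group 9, so the d-electron count is 9 − 1 = 8. A 5d d⁸ ion has a large crystal-field splitting; square planar leaves the high-energy d_{x²−y²} orbital empty and maximises CFSE. → square planar.
For [ZnF₃I]²−: Summing ligand charges against the −2 overall charge gives an oxidation state of +2 for zinc. Zn sits in group 12, so the d-electron count is 12 − 2 = 10. A d¹⁰ ion has no crystal-field stabilisation preference between square planar and tetrahedral, so four ligands adopt the sterically favoured tetrahedral geometry. → tetrahedral.

[Ir(PPh₃)₄]⁺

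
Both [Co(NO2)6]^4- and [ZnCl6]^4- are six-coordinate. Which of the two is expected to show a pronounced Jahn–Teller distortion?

[Co(NO2)6]^4-

[Co(NO2)6]^4-: Summing ligand charges against the −4 overall charge gives an oxidation state of +2 for cobalt. Group 9 minus oxidation state 2 gives a d⁷ configuration. Nitro (N-bound nitrite) is a strong-field ligand (high in the spectrochemical series) for a first-row metal, so the complex is low-spin. The t₂g⁶e_g¹ (low-spin) configuration has an unevenly filled e_g set; the Jahn–Teller theorem predicts a tetragonal distortion (typically axial elongation) to lift the degeneracy.
[ZnCl6]^4-: Each chloride is −1; balancing the −4 overall charge requires Zn(II). Zn sits in group 12, so the d-electron count is 12 − 2 = 10. The d¹⁰ configuration leaves the e_g set evenly filled (or empty) — no strong Jahn–Teller driving force.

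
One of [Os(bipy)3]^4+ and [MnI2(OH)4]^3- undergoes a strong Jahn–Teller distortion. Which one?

[MnI2(OH)4]^3-

[Os(bipy)3]^4+: 2,2′-bipyridine is neutral; balancing the +4 overall charge requires Os(IV). Os sits in group 8, so the d-electron count is 8 − 4 = 4. A 5d ion has a large Δₒ and is invariably low-spin. The d⁴ configuration leaves the e_g set evenly filled (or empty) — no strong Jahn–Teller driving force.
[MnI2(OH)4]^3-: Ligand charges: each iodide is −1; each hydroxide is −1. With an overall charge of −3 the manganese centre must be in the +3 oxidation state. Manganese is a group-7 element; Mn(III) is therefore d⁴. Hydroxide and iodide are weak-field ligands for a first-row metal, so the complex is high-spin. The t₂g³e_g¹ (high-spin) configuration has an unevenly filled e_g set; the Jahn–Teller theorem predicts a tetragonal distortion (typically axial elongation) to lift the degeneracy.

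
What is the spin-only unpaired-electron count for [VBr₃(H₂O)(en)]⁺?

Ligand charges: each bromide is −1; water is neutral; ethylenediamine is neutral. With an overall charge of +1 the vanadium centre must be in the +4 oxidation state.
Group 5 minus oxidation state 4 gives a d¹ configuration.
Counting donor atoms: 3×bromide (monodentate) → 3 donors; 1×water (monodentate) → 1 donor; 1×ethylenediamine (bidentate) → 2 donors. Coordination number = 6.
In an octahedral field the d¹ configuration is t₂g¹e_g⁰ (only one arrangement possible), giving 1 unpaired electron.

1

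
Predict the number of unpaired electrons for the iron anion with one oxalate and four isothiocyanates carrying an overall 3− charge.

Summing ligand charges against the −3 overall charge gives an oxidation state of +3 for iron.
Iron is a group-8 element; Fe(III) is therefore d⁵.
Counting donor atoms: 1×oxalate (bidentate) → 2 donors; 4×isothiocyanate (monodentate) → 4 donors. Coordination number = 6.
The spin state decides the count: Isothiocyanate and oxalate are weak-field ligands for a first-row metal, so the complex is high-spin.
An octahedral high-spin d⁵ ion is t₂g³e_g², giving 5 unpaired electrons.

5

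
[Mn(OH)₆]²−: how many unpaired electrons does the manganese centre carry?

Summing ligand charges against the −2 overall charge gives an oxidation state of +4 for manganese.
Mn sits in group 7, so the d-electron count is 7 − 4 = 3.
In an octahedral field the d³ configuration is t₂g³e_g⁰ (only one arrangement possible), giving 3 unpaired electrons.

3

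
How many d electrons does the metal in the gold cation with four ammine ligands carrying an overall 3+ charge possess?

Ammonia is neutral; balancing the +3 overall charge requires Au(III).
Gold is a group-11 element; Au(III) is therefore d⁸.

d⁸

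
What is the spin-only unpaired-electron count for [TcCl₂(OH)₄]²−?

3

Ligand charges: each chloride is −1; each hydroxide is −1. With an overall charge of −2 the technetium centre must be in the +4 oxidation state.
Group 7 minus oxidation state 4 gives a d³ configuration.
In an octahedral field the d³ configuration is t₂g³e_g⁰ (only one arrangement possible), giving 3 unpaired electrons.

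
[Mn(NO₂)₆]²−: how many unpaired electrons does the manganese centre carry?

Each nitro (N-bound nitrite) is −1; balancing the −2 overall charge requires Mn(IV).
Mn sits in group 7, so the d-electron count is 7 − 4 = 3.
In an octahedral field the d³ configuration is t₂g³e_g⁰ (only one arrangement possible), giving 3 unpaired electrons.

3 unpaired electrons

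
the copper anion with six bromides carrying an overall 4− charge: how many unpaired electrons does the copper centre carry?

1

Ligand charges: each bromide is −1. With an overall charge of −4 the copper centre must be in the +2 oxidation state.
Cu sits in group 11, so the d-electron count is 11 − 2 = 9.
In an octahedral field the d⁹ configuration is t₂g⁶e_g³ (only one arrangement possible), giving 1 unpaired electron.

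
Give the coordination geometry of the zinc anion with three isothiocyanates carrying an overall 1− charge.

trigonal planar

Each isothiocyanate is −1; balancing the −1 overall charge requires Zn(II).
Zinc is a group-12 element; Zn(II) is therefore d¹⁰.
Coordination number: 3.
Three ligands around a d¹⁰ centre minimise repulsion in a trigonal-planar arrangement.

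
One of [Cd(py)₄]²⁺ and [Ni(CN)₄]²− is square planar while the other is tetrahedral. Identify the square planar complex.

[Ni(CN)₄]²−

For [Cd(py)₄]²⁺: Summing ligand charges against the +2 overall charge gives an oxidation state of +2 for cadmium. Group 12 minus oxidation state 2 gives a d¹⁰ configuration. A d¹⁰ ion has no crystal-field stabilisation preference between square planar and tetrahedral, so four ligands adopt the sterically favoured tetrahedral geometry. → tetrahedral.
For [Ni(CN)₄]²−: Summing ligand charges against the −2 overall charge gives an oxidation state of +2 for nickel. Nickel is a group-10 element; Ni(II) is therefore d⁸. Cyanide is a strong-field ligand (high in the spectrochemical series). A 3d d⁸ ion with strong-field ligands gains enough CFSE to favour square planar over tetrahedral. → square planar.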